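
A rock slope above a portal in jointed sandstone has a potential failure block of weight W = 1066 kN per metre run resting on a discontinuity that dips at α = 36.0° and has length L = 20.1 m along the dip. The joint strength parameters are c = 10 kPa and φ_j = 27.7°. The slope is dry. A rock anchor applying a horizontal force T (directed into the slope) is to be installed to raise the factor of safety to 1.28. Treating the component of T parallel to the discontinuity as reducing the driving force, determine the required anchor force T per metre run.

Resolving forces along and normal to the sliding plane, with the horizontal anchor force T adding T·sinα to the effective normal force and T·cosα acting up the plane against the driving force:
FS = [cL + (W cosα + T sinα) tanφ_j] / [W sinα − T cosα]
Without the anchor: N' = 862.4 kN/m, driving T_d = 626.6 kN/m, resisting R = 10·20.1 + 862.4·tan27.7° = 653.8 kN/m, FS = 1.04.
Setting FS = 1.28 and solving for T:
1.28·(626.6 − T cos36.0°) = 653.8 + T sin36.0°·tan27.7°
T·(sin36.0°·tan27.7° + 1.28·cos36.0°) = 1.28·626.6 − 653.8
T·(0.5878·0.5250 + 1.28·0.8090) = 802.0 − 653.8 = 148.2
T·1.3441 = 148.2
T = 110.3 kN/m

T = 110 kN/m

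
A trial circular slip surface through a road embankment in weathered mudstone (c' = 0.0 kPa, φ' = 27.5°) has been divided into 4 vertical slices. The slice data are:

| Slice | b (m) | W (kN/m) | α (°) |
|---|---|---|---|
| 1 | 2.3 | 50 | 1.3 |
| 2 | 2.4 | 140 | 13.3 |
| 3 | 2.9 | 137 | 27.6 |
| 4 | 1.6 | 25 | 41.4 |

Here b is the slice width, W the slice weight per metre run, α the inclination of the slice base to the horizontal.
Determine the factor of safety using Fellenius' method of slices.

Ordinary method of slices: FS = Σ[c'·Δl_i + (W_i cosα_i)·tanφ'] / Σ W_i sinα_i, with Δl_i = b_i / cosα_i.
Slice 1: Δl = 2.3/cos1.3° = 2.301 m; N'_1 = 50·cos1.3° = 50.0; c'Δl = 0.00; W sinα = 1.1
Slice 2: Δl = 2.4/cos13.3° = 2.466 m; N'_2 = 140·cos13.3° = 136.2; c'Δl = 0.00; W sinα = 32.2
Slice 3: Δl = 2.9/cos27.6° = 3.272 m; N'_3 = 137·cos27.6° = 121.4; c'Δl = 0.00; W sinα = 63.5
Slice 4: Δl = 1.6/cos41.4° = 2.133 m; N'_4 = 25·cos41.4° = 18.8; c'Δl = 0.00; W sinα = 16.5
Σc'Δl = 0.0 kN/m; ΣN' = 326.4 kN/m; ΣW sinα = 113.3 kN/m
Resisting = 0.0 + 326.4·tan27.5° = 0.0 + 169.9 = 169.9 kN/m
FS = 169.9 / 113.3 = 1.499

FS = 1.50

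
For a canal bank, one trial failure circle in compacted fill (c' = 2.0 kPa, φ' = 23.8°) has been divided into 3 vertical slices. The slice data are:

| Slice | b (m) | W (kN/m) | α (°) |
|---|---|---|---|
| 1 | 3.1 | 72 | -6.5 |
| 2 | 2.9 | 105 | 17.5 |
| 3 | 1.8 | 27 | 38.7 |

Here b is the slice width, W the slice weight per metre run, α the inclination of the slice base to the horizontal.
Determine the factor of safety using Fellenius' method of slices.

Ordinary method of slices: FS = Σ[c'·Δl_i + (W_i cosα_i)·tanφ'] / Σ W_i sinα_i, with Δl_i = b_i / cosα_i.
Slice 1: Δl = 3.1/cos(-6.5°) = 3.120 m; N'_1 = 72·cos(-6.5°) = 71.5; c'Δl = 6.24; W sinα = -8.2
Slice 2: Δl = 2.9/cos17.5° = 3.041 m; N'_2 = 105·cos17.5° = 100.1; c'Δl = 6.08; W sinα = 31.6
Slice 3: Δl = 1.8/cos38.7° = 2.306 m; N'_3 = 27·cos38.7° = 21.1; c'Δl = 4.61; W sinα = 16.9
Σc'Δl = 16.9 kN/m; ΣN' = 192.7 kN/m; ΣW sinα = 40.3 kN/m
Resisting = 16.9 + 192.7·tan23.8° = 16.9 + 85.0 = 101.9 kN/m
FS = 101.9 / 40.3 = 2.529

FS = 2.53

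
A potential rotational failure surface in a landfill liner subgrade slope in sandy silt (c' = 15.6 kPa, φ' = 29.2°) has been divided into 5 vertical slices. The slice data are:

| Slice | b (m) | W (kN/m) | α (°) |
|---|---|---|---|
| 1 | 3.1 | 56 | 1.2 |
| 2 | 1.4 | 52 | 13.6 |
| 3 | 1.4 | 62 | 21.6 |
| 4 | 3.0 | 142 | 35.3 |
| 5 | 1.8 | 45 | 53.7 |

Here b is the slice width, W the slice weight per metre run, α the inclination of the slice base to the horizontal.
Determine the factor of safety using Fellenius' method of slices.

Ordinary method of slices: FS = Σ[c'·Δl_i + (W_i cosα_i)·tanφ'] / Σ W_i sinα_i, with Δl_i = b_i / cosα_i.
Slice 1: Δl = 3.1/cos1.2° = 3.101 m; N'_1 = 56·cos1.2° = 56.0; c'Δl = 48.37; W sinα = 1.2
Slice 2: Δl = 1.4/cos13.6° = 1.440 m; N'_2 = 52·cos13.6° = 50.5; c'Δl = 22.47; W sinα = 12.2
Slice 3: Δl = 1.4/cos21.6° = 1.506 m; N'_3 = 62·cos21.6° = 57.6; c'Δl = 23.49; W sinα = 22.8
Slice 4: Δl = 3.0/cos35.3° = 3.676 m; N'_4 = 142·cos35.3° = 115.9; c'Δl = 57.34; W sinα = 82.1
Slice 5: Δl = 1.8/cos53.7° = 3.040 m; N'_5 = 45·cos53.7° = 26.6; c'Δl = 47.43; W sinα = 36.3
Σc'Δl = 199.1 kN/m; ΣN' = 306.7 kN/m; ΣW sinα = 154.5 kN/m
Resisting = 199.1 + 306.7·tan29.2° = 199.1 + 171.4 = 370.5 kN/m
FS = 370.5 / 154.5 = 2.397

FS = 2.40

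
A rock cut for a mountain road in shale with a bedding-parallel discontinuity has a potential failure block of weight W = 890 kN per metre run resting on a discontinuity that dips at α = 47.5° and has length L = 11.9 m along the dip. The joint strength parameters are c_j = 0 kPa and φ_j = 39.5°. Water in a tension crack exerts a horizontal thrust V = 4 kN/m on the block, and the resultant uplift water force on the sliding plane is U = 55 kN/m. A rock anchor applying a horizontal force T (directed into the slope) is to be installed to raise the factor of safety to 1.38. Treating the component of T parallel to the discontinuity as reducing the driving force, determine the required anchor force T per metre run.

T = 300 kN/m

Resolving forces along and normal to the sliding plane, with the horizontal anchor force T adding T·sinα to the effective normal force and T·cosα acting up the plane against the driving force:
FS = [c_jL + (W cosα − U − V sinα + T sinα) tanφ_j] / [W sinα + V cosα − T cosα]
Without the anchor: N' = 543.3 kN/m, driving T_d = 658.9 kN/m, resisting R = 0·11.9 + 543.3·tan39.5° = 447.9 kN/m, FS = 0.68.
Setting FS = 1.38 and solving for T:
1.38·(658.9 − T cos47.5°) = 447.9 + T sin47.5°·tan39.5°
T·(sin47.5°·tan39.5° + 1.38·cos47.5°) = 1.38·658.9 − 447.9
T·(0.7373·0.8243 + 1.38·0.6756) = 909.3 − 447.9 = 461.4
T·1.5401 = 461.4
T = 299.6 kN/m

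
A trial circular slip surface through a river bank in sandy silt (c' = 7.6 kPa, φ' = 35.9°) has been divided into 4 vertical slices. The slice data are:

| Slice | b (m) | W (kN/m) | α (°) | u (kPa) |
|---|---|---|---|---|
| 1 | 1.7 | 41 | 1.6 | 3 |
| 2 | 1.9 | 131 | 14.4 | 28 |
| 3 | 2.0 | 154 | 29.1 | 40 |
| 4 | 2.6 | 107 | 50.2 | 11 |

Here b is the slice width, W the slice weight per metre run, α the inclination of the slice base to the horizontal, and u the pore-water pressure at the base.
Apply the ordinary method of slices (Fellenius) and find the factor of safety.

FS = 1.06

Ordinary method of slices: FS = Σ[c'·Δl_i + (W_i cosα_i − u_i·Δl_i)·tanφ'] / Σ W_i sinα_i, with Δl_i = b_i / cosα_i.
Slice 1: Δl = 1.7/cos1.6° = 1.701 m; N'_1 = 41·cos1.6° − 3·1.701 = 35.9; c'Δl = 12.93; W sinα = 1.1
Slice 2: Δl = 1.9/cos14.4° = 1.962 m; N'_2 = 131·cos14.4° − 28·1.962 = 72.0; c'Δl = 14.91; W sinα = 32.6
Slice 3: Δl = 2.0/cos29.1° = 2.289 m; N'_3 = 154·cos29.1° − 40·2.289 = 43.0; c'Δl = 17.40; W sinα = 74.9
Slice 4: Δl = 2.6/cos50.2° = 4.062 m; N'_4 = 107·cos50.2° − 11·4.062 = 23.8; c'Δl = 30.87; W sinα = 82.2
Σc'Δl = 76.1 kN/m; ΣN' = 174.7 kN/m; ΣW sinα = 190.8 kN/m
Resisting = 76.1 + 174.7·tan35.9° = 76.1 + 126.4 = 202.5 kN/m
FS = 202.5 / 190.8 = 1.061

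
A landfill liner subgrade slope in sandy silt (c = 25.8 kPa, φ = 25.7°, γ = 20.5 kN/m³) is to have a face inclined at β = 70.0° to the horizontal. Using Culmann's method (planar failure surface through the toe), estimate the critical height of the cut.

H_c = 14.99 m

Culmann's analysis gives the critical failure plane at α_cr = (β + φ)/2 = (70.0 + 25.7)/2 = 47.9°, and the critical height
H_c = (4c/γ) · sinβ cosφ / [1 − cos(β − φ)]
    = (4·25.8/20.5) · sin70.0°·cos25.7° / [1 − cos(44.3°)]
    = 5.034 · 0.9397·0.9011 / [1 − 0.7157]
    = 5.034 · 0.8467 / 0.2843
    = 14.99 m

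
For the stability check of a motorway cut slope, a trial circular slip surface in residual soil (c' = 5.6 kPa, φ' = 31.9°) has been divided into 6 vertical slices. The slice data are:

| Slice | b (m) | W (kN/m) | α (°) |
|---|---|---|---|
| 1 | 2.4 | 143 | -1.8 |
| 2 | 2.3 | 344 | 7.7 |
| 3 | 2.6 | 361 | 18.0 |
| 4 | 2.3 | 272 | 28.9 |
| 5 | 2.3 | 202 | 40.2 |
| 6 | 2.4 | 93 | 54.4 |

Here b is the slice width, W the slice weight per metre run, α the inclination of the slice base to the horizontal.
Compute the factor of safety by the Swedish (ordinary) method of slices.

FS = 1.81

Ordinary method of slices: FS = Σ[c'·Δl_i + (W_i cosα_i)·tanφ'] / Σ W_i sinα_i, with Δl_i = b_i / cosα_i.
Slice 1: Δl = 2.4/cos(-1.8°) = 2.401 m; N'_1 = 143·cos(-1.8°) = 142.9; c'Δl = 13.45; W sinα = -4.5
Slice 2: Δl = 2.3/cos7.7° = 2.321 m; N'_2 = 344·cos7.7° = 340.9; c'Δl = 13.00; W sinα = 46.1
Slice 3: Δl = 2.6/cos18.0° = 2.734 m; N'_3 = 361·cos18.0° = 343.3; c'Δl = 15.31; W sinα = 111.6
Slice 4: Δl = 2.3/cos28.9° = 2.627 m; N'_4 = 272·cos28.9° = 238.1; c'Δl = 14.71; W sinα = 131.5
Slice 5: Δl = 2.3/cos40.2° = 3.011 m; N'_5 = 202·cos40.2° = 154.3; c'Δl = 16.86; W sinα = 130.4
Slice 6: Δl = 2.4/cos54.4° = 4.123 m; N'_6 = 93·cos54.4° = 54.1; c'Δl = 23.09; W sinα = 75.6
Σc'Δl = 96.4 kN/m; ΣN' = 1273.7 kN/m; ΣW sinα = 490.6 kN/m
Resisting = 96.4 + 1273.7·tan31.9° = 96.4 + 792.8 = 889.2 kN/m
FS = 889.2 / 490.6 = 1.813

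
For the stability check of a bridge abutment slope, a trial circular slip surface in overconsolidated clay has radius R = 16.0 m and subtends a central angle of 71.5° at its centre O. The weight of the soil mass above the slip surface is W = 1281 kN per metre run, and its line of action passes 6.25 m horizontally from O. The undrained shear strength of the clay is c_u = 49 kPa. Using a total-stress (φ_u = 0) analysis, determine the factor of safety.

Taking moments about the centre O, the resisting moment is provided by the undrained shear strength acting along the arc:
Arc length L_a = R·θ = 16.0·(71.5°·π/180) = 16.0·1.2479 = 19.97 m
M_R = c_u·L_a·R = 49·19.97·16.0 = 15653.8 kN·m/m
M_D = W·d = 1281·6.25 = 8006.2 kN·m/m
FS = M_R / M_D = 15653.8 / 8006.2 = 1.955

FS = 1.96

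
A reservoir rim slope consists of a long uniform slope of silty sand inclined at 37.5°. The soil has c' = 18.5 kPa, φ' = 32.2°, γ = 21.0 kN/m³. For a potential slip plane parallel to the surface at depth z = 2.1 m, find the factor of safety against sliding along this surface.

For an infinite slope with a slip plane parallel to the surface (no pore pressure): FS = [c' + γz cos²β tanφ'] / [γz sinβ cosβ].
γz = 21.0·2.1 = 44.10 kN/m²
Numerator = 18.5 + 44.10·cos²37.5°·tan32.2° = 18.5 + 44.10·0.6294·0.6297 = 35.979 kPa
Denominator = 44.10·sin37.5°·cos37.5° = 44.10·0.6088·0.7934 = 21.299 kPa
FS = 35.979 / 21.299 = 1.689

FS = 1.69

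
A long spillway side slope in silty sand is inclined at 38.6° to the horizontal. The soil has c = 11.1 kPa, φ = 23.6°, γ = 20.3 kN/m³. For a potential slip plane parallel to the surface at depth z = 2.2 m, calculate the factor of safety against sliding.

For an infinite slope with a slip plane parallel to the surface (no pore pressure): FS = [c + γz cos²β tanφ] / [γz sinβ cosβ].
γz = 20.3·2.2 = 44.66 kN/m²
Numerator = 11.1 + 44.66·cos²38.6°·tan23.6° = 11.1 + 44.66·0.6108·0.4369 = 23.017 kPa
Denominator = 44.66·sin38.6°·cos38.6° = 44.66·0.6239·0.7815 = 21.775 kPa
FS = 23.017 / 21.775 = 1.057

FS = 1.06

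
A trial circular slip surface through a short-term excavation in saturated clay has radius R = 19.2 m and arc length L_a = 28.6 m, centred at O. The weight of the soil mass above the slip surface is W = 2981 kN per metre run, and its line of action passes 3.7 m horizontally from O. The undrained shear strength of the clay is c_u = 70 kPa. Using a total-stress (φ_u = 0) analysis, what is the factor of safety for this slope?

FS = 3.48

Taking moments about the centre O, the resisting moment is provided by the undrained shear strength acting along the arc:
M_R = c_u·L_a·R = 70·28.60·19.2 = 38438.4 kN·m/m
M_D = W·d = 2981·3.7 = 11029.7 kN·m/m
FS = M_R / M_D = 38438.4 / 11029.7 = 3.485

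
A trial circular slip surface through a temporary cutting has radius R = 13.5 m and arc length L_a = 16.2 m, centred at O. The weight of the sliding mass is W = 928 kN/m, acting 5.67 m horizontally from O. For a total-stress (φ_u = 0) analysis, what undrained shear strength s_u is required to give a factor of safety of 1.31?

s_u = 31.5 kPa

FS = s_u·L_a·R / (W·d), so s_u = FS·W·d / (L_a·R).
s_u = 1.31·928·5.67 / (16.20·13.5) = 6892.9 / 218.70 = 31.52 kPa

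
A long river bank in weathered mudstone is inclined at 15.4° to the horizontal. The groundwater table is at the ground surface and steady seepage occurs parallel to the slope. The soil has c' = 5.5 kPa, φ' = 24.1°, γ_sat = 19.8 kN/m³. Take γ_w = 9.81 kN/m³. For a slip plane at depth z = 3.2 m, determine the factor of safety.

FS = 1.16

With seepage parallel to the slope and the water table at the surface, the effective normal stress on the slip plane uses the buoyant unit weight γ' = γ_sat − γ_w while the driving shear stress uses γ_sat:
FS = [c' + γ' z cos²β tanφ'] / [γ_sat z sinβ cosβ]
γ' = 19.8 − 9.81 = 9.99 kN/m³
Numerator = 5.5 + 9.99·3.2·cos²15.4°·tan24.1° = 5.5 + 9.99·3.2·0.9295·0.4473 = 18.792 kPa
Denominator = 19.8·3.2·sin15.4°·cos15.4° = 19.8·3.2·0.2656·0.9641 = 16.222 kPa
FS = 18.792 / 16.222 = 1.158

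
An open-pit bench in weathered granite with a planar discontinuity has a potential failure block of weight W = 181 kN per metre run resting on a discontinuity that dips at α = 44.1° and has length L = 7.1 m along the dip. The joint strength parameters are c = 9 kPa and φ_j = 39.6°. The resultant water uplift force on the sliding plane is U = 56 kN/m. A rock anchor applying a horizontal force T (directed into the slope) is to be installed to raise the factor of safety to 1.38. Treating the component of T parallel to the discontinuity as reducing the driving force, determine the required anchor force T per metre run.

Resolving forces along and normal to the sliding plane, with the horizontal anchor force T adding T·sinα to the effective normal force and T·cosα acting up the plane against the driving force:
FS = [cL + (W cosα − U + T sinα) tanφ_j] / [W sinα − T cosα]
Without the anchor: N' = 74.0 kN/m, driving T_d = 126.0 kN/m, resisting R = 9·7.1 + 74.0·tan39.6° = 125.1 kN/m, FS = 0.99.
Setting FS = 1.38 and solving for T:
1.38·(126.0 − T cos44.1°) = 125.1 + T sin44.1°·tan39.6°
T·(sin44.1°·tan39.6° + 1.38·cos44.1°) = 1.38·126.0 − 125.1
T·(0.6959·0.8273 + 1.38·0.7181) = 173.8 − 125.1 = 48.7
T·1.5667 = 48.7
T = 31.1 kN/m

T = 31 kN/m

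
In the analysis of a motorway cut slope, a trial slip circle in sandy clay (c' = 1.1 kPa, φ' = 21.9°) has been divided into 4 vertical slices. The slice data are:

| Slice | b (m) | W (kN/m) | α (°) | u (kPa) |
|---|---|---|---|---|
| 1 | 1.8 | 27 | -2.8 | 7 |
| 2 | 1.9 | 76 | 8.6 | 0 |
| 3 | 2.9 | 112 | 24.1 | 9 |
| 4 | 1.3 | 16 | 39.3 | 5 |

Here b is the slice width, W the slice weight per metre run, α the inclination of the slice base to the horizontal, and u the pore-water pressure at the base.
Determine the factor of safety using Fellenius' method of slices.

FS = 1.16

Ordinary method of slices: FS = Σ[c'·Δl_i + (W_i cosα_i − u_i·Δl_i)·tanφ'] / Σ W_i sinα_i, with Δl_i = b_i / cosα_i.
Slice 1: Δl = 1.8/cos(-2.8°) = 1.802 m; N'_1 = 27·cos(-2.8°) − 7·1.802 = 14.4; c'Δl = 1.98; W sinα = -1.3
Slice 2: Δl = 1.9/cos8.6° = 1.922 m; N'_2 = 76·cos8.6° − 0·1.922 = 75.1; c'Δl = 2.11; W sinα = 11.4
Slice 3: Δl = 2.9/cos24.1° = 3.177 m; N'_3 = 112·cos24.1° − 9·3.177 = 73.6; c'Δl = 3.49; W sinα = 45.7
Slice 4: Δl = 1.3/cos39.3° = 1.680 m; N'_4 = 16·cos39.3° − 5·1.680 = 4.0; c'Δl = 1.85; W sinα = 10.1
Σc'Δl = 9.4 kN/m; ΣN' = 167.1 kN/m; ΣW sinα = 65.9 kN/m
Resisting = 9.4 + 167.1·tan21.9° = 9.4 + 67.2 = 76.6 kN/m
FS = 76.6 / 65.9 = 1.162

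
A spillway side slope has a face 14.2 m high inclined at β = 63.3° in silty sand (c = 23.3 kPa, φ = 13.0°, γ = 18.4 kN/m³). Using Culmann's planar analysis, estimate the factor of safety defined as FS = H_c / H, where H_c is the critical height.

H_c = (4c/γ) · sinβ cosφ / [1 − cos(β − φ)]
    = (4·23.3/18.4) · sin63.3°·cos13.0° / [1 − cos50.3°]
    = 5.065 · 0.8705 / 0.3612 = 12.21 m
FS = H_c / H = 12.21 / 14.2 = 0.860

FS = 0.86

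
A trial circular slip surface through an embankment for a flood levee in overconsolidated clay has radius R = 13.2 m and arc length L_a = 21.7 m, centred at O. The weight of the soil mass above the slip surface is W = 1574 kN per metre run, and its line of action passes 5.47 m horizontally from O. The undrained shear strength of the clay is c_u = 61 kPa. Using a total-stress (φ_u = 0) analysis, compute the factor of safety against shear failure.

FS = 2.03

Taking moments about the centre O, the resisting moment is provided by the undrained shear strength acting along the arc:
M_R = c_u·L_a·R = 61·21.70·13.2 = 17472.8 kN·m/m
M_D = W·d = 1574·5.47 = 8609.8 kN·m/m
FS = M_R / M_D = 17472.8 / 8609.8 = 2.029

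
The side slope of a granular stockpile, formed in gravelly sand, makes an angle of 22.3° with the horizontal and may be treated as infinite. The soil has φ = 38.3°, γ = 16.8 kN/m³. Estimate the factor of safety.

FS = 1.93

For a dry cohesionless infinite slope the factor of safety is FS = tanφ / tanβ.
FS = tan38.3° / tan22.3° = 0.7898 / 0.4101 = 1.926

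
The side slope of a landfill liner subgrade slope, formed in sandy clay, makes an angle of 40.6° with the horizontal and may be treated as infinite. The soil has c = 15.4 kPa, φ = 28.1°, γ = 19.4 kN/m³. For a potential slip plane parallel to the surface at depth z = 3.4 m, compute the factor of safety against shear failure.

For an infinite slope with a slip plane parallel to the surface (no pore pressure): FS = [c + γz cos²β tanφ] / [γz sinβ cosβ].
γz = 19.4·3.4 = 65.96 kN/m²
Numerator = 15.4 + 65.96·cos²40.6°·tan28.1° = 15.4 + 65.96·0.5765·0.5340 = 35.704 kPa
Denominator = 65.96·sin40.6°·cos40.6° = 65.96·0.6508·0.7593 = 32.592 kPa
FS = 35.704 / 32.592 = 1.095

FS = 1.10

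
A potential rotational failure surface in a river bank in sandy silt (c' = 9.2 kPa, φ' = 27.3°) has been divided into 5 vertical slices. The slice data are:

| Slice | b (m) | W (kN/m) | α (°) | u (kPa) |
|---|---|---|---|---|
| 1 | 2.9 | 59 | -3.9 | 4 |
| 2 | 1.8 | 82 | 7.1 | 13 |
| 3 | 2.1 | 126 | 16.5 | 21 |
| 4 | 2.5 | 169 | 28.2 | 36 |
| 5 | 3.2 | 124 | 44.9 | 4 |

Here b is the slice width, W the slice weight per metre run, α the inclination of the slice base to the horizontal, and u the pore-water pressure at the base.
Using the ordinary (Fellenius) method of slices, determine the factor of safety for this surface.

FS = 1.36

Ordinary method of slices: FS = Σ[c'·Δl_i + (W_i cosα_i − u_i·Δl_i)·tanφ'] / Σ W_i sinα_i, with Δl_i = b_i / cosα_i.
Slice 1: Δl = 2.9/cos(-3.9°) = 2.907 m; N'_1 = 59·cos(-3.9°) − 4·2.907 = 47.2; c'Δl = 26.74; W sinα = -4.0
Slice 2: Δl = 1.8/cos7.1° = 1.814 m; N'_2 = 82·cos7.1° − 13·1.814 = 57.8; c'Δl = 16.69; W sinα = 10.1
Slice 3: Δl = 2.1/cos16.5° = 2.190 m; N'_3 = 126·cos16.5° − 21·2.190 = 74.8; c'Δl = 20.15; W sinα = 35.8
Slice 4: Δl = 2.5/cos28.2° = 2.837 m; N'_4 = 169·cos28.2° − 36·2.837 = 46.8; c'Δl = 26.10; W sinα = 79.9
Slice 5: Δl = 3.2/cos44.9° = 4.518 m; N'_5 = 124·cos44.9° − 4·4.518 = 69.8; c'Δl = 41.56; W sinα = 87.5
Σc'Δl = 131.2 kN/m; ΣN' = 296.4 kN/m; ΣW sinα = 209.3 kN/m
Resisting = 131.2 + 296.4·tan27.3° = 131.2 + 153.0 = 284.2 kN/m
FS = 284.2 / 209.3 = 1.358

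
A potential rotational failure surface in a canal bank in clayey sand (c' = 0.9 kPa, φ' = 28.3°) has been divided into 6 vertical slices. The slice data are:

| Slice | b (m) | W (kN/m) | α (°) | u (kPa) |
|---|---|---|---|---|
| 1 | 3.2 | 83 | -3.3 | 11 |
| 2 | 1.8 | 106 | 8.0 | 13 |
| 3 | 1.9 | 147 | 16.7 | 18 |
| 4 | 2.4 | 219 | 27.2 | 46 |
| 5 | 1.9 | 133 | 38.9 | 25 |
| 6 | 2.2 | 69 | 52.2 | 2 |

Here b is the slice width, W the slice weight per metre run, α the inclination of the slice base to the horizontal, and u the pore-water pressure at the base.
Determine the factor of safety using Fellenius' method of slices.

FS = 0.76

Ordinary method of slices: FS = Σ[c'·Δl_i + (W_i cosα_i − u_i·Δl_i)·tanφ'] / Σ W_i sinα_i, with Δl_i = b_i / cosα_i.
Slice 1: Δl = 3.2/cos(-3.3°) = 3.205 m; N'_1 = 83·cos(-3.3°) − 11·3.205 = 47.6; c'Δl = 2.88; W sinα = -4.8
Slice 2: Δl = 1.8/cos8.0° = 1.818 m; N'_2 = 106·cos8.0° − 13·1.818 = 81.3; c'Δl = 1.64; W sinα = 14.8
Slice 3: Δl = 1.9/cos16.7° = 1.984 m; N'_3 = 147·cos16.7° − 18·1.984 = 105.1; c'Δl = 1.79; W sinα = 42.2
Slice 4: Δl = 2.4/cos27.2° = 2.698 m; N'_4 = 219·cos27.2° − 46·2.698 = 70.7; c'Δl = 2.43; W sinα = 100.1
Slice 5: Δl = 1.9/cos38.9° = 2.441 m; N'_5 = 133·cos38.9° − 25·2.441 = 42.5; c'Δl = 2.20; W sinα = 83.5
Slice 6: Δl = 2.2/cos52.2° = 3.589 m; N'_6 = 69·cos52.2° − 2·3.589 = 35.1; c'Δl = 3.23; W sinα = 54.5
Σc'Δl = 14.2 kN/m; ΣN' = 382.3 kN/m; ΣW sinα = 290.4 kN/m
Resisting = 14.2 + 382.3·tan28.3° = 14.2 + 205.8 = 220.0 kN/m
FS = 220.0 / 290.4 = 0.758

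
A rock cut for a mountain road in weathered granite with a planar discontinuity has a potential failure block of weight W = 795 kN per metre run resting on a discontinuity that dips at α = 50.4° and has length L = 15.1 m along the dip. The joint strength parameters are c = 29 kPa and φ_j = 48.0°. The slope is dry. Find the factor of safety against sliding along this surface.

Resolving the block weight along and normal to the plane and applying the Mohr–Coulomb strength on the joint:
N' = W cosα = 795·cos50.4° = 506.8 kN/m
Driving force T = W sinα = 795·sin50.4° = 612.6 kN/m
Resisting force R = c·L + N'·tanφ_j = 29·15.1 + 506.8·tan48.0° = 437.9 + 562.8 = 1000.7 kN/m
FS = R / T = 1000.7 / 612.6 = 1.634

FS = 1.63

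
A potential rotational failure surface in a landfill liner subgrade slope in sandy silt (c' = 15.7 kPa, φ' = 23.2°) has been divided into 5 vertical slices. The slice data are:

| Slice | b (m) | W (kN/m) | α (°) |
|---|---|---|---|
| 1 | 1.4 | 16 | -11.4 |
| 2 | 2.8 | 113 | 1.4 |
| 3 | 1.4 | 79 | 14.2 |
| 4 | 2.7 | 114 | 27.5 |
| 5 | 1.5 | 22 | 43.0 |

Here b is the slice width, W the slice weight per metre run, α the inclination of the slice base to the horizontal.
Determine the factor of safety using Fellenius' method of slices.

Ordinary method of slices: FS = Σ[c'·Δl_i + (W_i cosα_i)·tanφ'] / Σ W_i sinα_i, with Δl_i = b_i / cosα_i.
Slice 1: Δl = 1.4/cos(-11.4°) = 1.428 m; N'_1 = 16·cos(-11.4°) = 15.7; c'Δl = 22.42; W sinα = -3.2
Slice 2: Δl = 2.8/cos1.4° = 2.801 m; N'_2 = 113·cos1.4° = 113.0; c'Δl = 43.97; W sinα = 2.8
Slice 3: Δl = 1.4/cos14.2° = 1.444 m; N'_3 = 79·cos14.2° = 76.6; c'Δl = 22.67; W sinα = 19.4
Slice 4: Δl = 2.7/cos27.5° = 3.044 m; N'_4 = 114·cos27.5° = 101.1; c'Δl = 47.79; W sinα = 52.6
Slice 5: Δl = 1.5/cos43.0° = 2.051 m; N'_5 = 22·cos43.0° = 16.1; c'Δl = 32.20; W sinα = 15.0
Σc'Δl = 169.1 kN/m; ΣN' = 322.4 kN/m; ΣW sinα = 86.6 kN/m
Resisting = 169.1 + 322.4·tan23.2° = 169.1 + 138.2 = 307.3 kN/m
FS = 307.3 / 86.6 = 3.547

FS = 3.55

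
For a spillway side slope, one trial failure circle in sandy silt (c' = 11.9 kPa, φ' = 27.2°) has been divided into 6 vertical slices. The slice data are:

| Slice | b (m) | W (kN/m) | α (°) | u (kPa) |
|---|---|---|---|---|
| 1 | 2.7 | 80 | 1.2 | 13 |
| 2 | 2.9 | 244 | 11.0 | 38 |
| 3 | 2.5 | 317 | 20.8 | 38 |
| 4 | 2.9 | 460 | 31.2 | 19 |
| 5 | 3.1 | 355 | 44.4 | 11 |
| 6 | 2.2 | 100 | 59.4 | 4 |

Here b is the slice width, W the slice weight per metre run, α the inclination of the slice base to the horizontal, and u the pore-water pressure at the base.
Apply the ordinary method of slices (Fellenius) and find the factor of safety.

Ordinary method of slices: FS = Σ[c'·Δl_i + (W_i cosα_i − u_i·Δl_i)·tanφ'] / Σ W_i sinα_i, with Δl_i = b_i / cosα_i.
Slice 1: Δl = 2.7/cos1.2° = 2.701 m; N'_1 = 80·cos1.2° − 13·2.701 = 44.9; c'Δl = 32.14; W sinα = 1.7
Slice 2: Δl = 2.9/cos11.0° = 2.954 m; N'_2 = 244·cos11.0° − 38·2.954 = 127.3; c'Δl = 35.16; W sinα = 46.6
Slice 3: Δl = 2.5/cos20.8° = 2.674 m; N'_3 = 317·cos20.8° − 38·2.674 = 194.7; c'Δl = 31.82; W sinα = 112.6
Slice 4: Δl = 2.9/cos31.2° = 3.390 m; N'_4 = 460·cos31.2° − 19·3.390 = 329.1; c'Δl = 40.35; W sinα = 238.3
Slice 5: Δl = 3.1/cos44.4° = 4.339 m; N'_5 = 355·cos44.4° − 11·4.339 = 205.9; c'Δl = 51.63; W sinα = 248.4
Slice 6: Δl = 2.2/cos59.4° = 4.322 m; N'_6 = 100·cos59.4° − 4·4.322 = 33.6; c'Δl = 51.43; W sinα = 86.1
Σc'Δl = 242.5 kN/m; ΣN' = 935.4 kN/m; ΣW sinα = 733.5 kN/m
Resisting = 242.5 + 935.4·tan27.2° = 242.5 + 480.7 = 723.3 kN/m
FS = 723.3 / 733.5 = 0.986

FS = 0.99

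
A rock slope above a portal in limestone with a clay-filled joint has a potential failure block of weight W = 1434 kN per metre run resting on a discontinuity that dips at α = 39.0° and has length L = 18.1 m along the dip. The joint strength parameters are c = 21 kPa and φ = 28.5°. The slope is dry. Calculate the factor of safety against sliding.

Resolving the block weight along and normal to the plane and applying the Mohr–Coulomb strength on the joint:
N' = W cosα = 1434·cos39.0° = 1114.4 kN/m
Driving force T = W sinα = 1434·sin39.0° = 902.4 kN/m
Resisting force R = c·L + N'·tanφ = 21·18.1 + 1114.4·tan28.5° = 380.1 + 605.1 = 985.2 kN/m
FS = R / T = 985.2 / 902.4 = 1.092

FS = 1.09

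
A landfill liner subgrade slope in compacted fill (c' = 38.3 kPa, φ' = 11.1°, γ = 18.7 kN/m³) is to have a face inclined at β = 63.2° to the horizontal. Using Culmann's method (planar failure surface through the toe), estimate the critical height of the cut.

Culmann's analysis gives the critical failure plane at α_cr = (β + φ')/2 = (63.2 + 11.1)/2 = 37.1°, and the critical height
H_c = (4c'/γ) · sinβ cosφ' / [1 − cos(β − φ')]
    = (4·38.3/18.7) · sin63.2°·cos11.1° / [1 − cos(52.1°)]
    = 8.193 · 0.8926·0.9813 / [1 − 0.6143]
    = 8.193 · 0.8759 / 0.3857
    = 18.60 m

H_c = 18.60 m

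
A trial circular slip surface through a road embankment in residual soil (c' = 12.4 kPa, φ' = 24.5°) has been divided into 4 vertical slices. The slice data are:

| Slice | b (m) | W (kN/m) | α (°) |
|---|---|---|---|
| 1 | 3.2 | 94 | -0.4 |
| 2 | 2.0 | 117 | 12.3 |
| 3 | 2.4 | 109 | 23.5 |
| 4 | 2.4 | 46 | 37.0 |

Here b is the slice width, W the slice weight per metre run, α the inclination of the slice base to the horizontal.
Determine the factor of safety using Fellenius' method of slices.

FS = 3.06

Ordinary method of slices: FS = Σ[c'·Δl_i + (W_i cosα_i)·tanφ'] / Σ W_i sinα_i, with Δl_i = b_i / cosα_i.
Slice 1: Δl = 3.2/cos(-0.4°) = 3.200 m; N'_1 = 94·cos(-0.4°) = 94.0; c'Δl = 39.68; W sinα = -0.7
Slice 2: Δl = 2.0/cos12.3° = 2.047 m; N'_2 = 117·cos12.3° = 114.3; c'Δl = 25.38; W sinα = 24.9
Slice 3: Δl = 2.4/cos23.5° = 2.617 m; N'_3 = 109·cos23.5° = 100.0; c'Δl = 32.45; W sinα = 43.5
Slice 4: Δl = 2.4/cos37.0° = 3.005 m; N'_4 = 46·cos37.0° = 36.7; c'Δl = 37.26; W sinα = 27.7
Σc'Δl = 134.8 kN/m; ΣN' = 345.0 kN/m; ΣW sinα = 95.4 kN/m
Resisting = 134.8 + 345.0·tan24.5° = 134.8 + 157.2 = 292.0 kN/m
FS = 292.0 / 95.4 = 3.060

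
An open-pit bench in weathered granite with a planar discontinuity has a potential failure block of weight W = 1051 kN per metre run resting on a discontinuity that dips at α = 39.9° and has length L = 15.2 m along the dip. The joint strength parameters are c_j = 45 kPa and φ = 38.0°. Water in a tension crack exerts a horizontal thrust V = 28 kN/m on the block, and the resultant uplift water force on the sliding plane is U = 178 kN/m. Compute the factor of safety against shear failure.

Resolving the block weight along and normal to the plane and applying the Mohr–Coulomb strength on the joint:
N' = W cosα − U − V sinα = 1051·cos39.9° − 178 − 28·sin39.9° = 610.3 kN/m
Driving force T = W sinα + V cosα = 1051·sin39.9° + 28·cos39.9° = 695.6 kN/m
Resisting force R = c_j·L + N'·tanφ = 45·15.2 + 610.3·tan38.0° = 684.0 + 476.8 = 1160.8 kN/m
FS = R / T = 1160.8 / 695.6 = 1.669

FS = 1.67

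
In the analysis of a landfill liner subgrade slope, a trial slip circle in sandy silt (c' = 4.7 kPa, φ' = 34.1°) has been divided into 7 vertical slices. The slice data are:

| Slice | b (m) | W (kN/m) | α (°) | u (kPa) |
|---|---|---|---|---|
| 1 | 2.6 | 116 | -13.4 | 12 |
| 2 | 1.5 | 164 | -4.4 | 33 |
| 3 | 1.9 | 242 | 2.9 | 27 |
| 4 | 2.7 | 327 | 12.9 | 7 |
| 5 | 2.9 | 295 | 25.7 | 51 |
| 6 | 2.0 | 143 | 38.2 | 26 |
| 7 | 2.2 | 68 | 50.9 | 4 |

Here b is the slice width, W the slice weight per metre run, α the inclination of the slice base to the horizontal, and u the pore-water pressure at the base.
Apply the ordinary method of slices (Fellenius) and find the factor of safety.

FS = 2.12

Ordinary method of slices: FS = Σ[c'·Δl_i + (W_i cosα_i − u_i·Δl_i)·tanφ'] / Σ W_i sinα_i, with Δl_i = b_i / cosα_i.
Slice 1: Δl = 2.6/cos(-13.4°) = 2.673 m; N'_1 = 116·cos(-13.4°) − 12·2.673 = 80.8; c'Δl = 12.56; W sinα = -26.9
Slice 2: Δl = 1.5/cos(-4.4°) = 1.504 m; N'_2 = 164·cos(-4.4°) − 33·1.504 = 113.9; c'Δl = 7.07; W sinα = -12.6
Slice 3: Δl = 1.9/cos2.9° = 1.902 m; N'_3 = 242·cos2.9° − 27·1.902 = 190.3; c'Δl = 8.94; W sinα = 12.2
Slice 4: Δl = 2.7/cos12.9° = 2.770 m; N'_4 = 327·cos12.9° − 7·2.770 = 299.4; c'Δl = 13.02; W sinα = 73.0
Slice 5: Δl = 2.9/cos25.7° = 3.218 m; N'_5 = 295·cos25.7° − 51·3.218 = 101.7; c'Δl = 15.13; W sinα = 127.9
Slice 6: Δl = 2.0/cos38.2° = 2.545 m; N'_6 = 143·cos38.2° − 26·2.545 = 46.2; c'Δl = 11.96; W sinα = 88.4
Slice 7: Δl = 2.2/cos50.9° = 3.488 m; N'_7 = 68·cos50.9° − 4·3.488 = 28.9; c'Δl = 16.40; W sinα = 52.8
Σc'Δl = 85.1 kN/m; ΣN' = 861.1 kN/m; ΣW sinα = 314.9 kN/m
Resisting = 85.1 + 861.1·tan34.1° = 85.1 + 583.0 = 668.1 kN/m
FS = 668.1 / 314.9 = 2.122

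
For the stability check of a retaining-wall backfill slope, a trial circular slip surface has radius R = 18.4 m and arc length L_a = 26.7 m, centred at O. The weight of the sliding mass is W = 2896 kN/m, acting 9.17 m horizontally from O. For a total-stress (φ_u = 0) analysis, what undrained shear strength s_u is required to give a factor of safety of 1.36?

FS = s_u·L_a·R / (W·d), so s_u = FS·W·d / (L_a·R).
s_u = 1.36·2896·9.17 / (26.70·18.4) = 36116.6 / 491.28 = 73.52 kPa

s_u = 73.5 kPa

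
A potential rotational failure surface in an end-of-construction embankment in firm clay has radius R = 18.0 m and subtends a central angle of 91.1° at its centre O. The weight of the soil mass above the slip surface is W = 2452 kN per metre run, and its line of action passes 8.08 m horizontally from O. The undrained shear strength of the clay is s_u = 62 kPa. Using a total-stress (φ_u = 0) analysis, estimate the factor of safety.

FS = 1.61

Taking moments about the centre O, the resisting moment is provided by the undrained shear strength acting along the arc:
Arc length L_a = R·θ = 18.0·(91.1°·π/180) = 18.0·1.5900 = 28.62 m
M_R = s_u·L_a·R = 62·28.62·18.0 = 31939.8 kN·m/m
M_D = W·d = 2452·8.08 = 19812.2 kN·m/m
FS = M_R / M_D = 31939.8 / 19812.2 = 1.612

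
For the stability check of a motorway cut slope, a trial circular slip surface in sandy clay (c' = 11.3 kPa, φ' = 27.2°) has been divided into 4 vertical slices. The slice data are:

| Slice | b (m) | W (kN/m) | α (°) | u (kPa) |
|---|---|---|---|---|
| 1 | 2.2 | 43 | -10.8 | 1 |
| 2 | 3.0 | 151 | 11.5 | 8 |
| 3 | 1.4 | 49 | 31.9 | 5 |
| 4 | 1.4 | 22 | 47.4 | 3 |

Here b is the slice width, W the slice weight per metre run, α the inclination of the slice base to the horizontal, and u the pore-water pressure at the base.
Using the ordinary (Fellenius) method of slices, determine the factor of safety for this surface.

Ordinary method of slices: FS = Σ[c'·Δl_i + (W_i cosα_i − u_i·Δl_i)·tanφ'] / Σ W_i sinα_i, with Δl_i = b_i / cosα_i.
Slice 1: Δl = 2.2/cos(-10.8°) = 2.240 m; N'_1 = 43·cos(-10.8°) − 1·2.240 = 40.0; c'Δl = 25.31; W sinα = -8.1
Slice 2: Δl = 3.0/cos11.5° = 3.061 m; N'_2 = 151·cos11.5° − 8·3.061 = 123.5; c'Δl = 34.59; W sinα = 30.1
Slice 3: Δl = 1.4/cos31.9° = 1.649 m; N'_3 = 49·cos31.9° − 5·1.649 = 33.4; c'Δl = 18.63; W sinα = 25.9
Slice 4: Δl = 1.4/cos47.4° = 2.068 m; N'_4 = 22·cos47.4° − 3·2.068 = 8.7; c'Δl = 23.37; W sinα = 16.2
Σc'Δl = 101.9 kN/m; ΣN' = 205.5 kN/m; ΣW sinα = 64.1 kN/m
Resisting = 101.9 + 205.5·tan27.2° = 101.9 + 105.6 = 207.5 kN/m
FS = 207.5 / 64.1 = 3.236

FS = 3.24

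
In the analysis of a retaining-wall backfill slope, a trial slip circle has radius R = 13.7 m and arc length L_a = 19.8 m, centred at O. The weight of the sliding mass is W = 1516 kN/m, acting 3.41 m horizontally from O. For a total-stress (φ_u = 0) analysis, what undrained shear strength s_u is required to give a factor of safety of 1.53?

s_u = 29.2 kPa

FS = s_u·L_a·R / (W·d), so s_u = FS·W·d / (L_a·R).
s_u = 1.53·1516·3.41 / (19.80·13.7) = 7909.4 / 271.26 = 29.16 kPa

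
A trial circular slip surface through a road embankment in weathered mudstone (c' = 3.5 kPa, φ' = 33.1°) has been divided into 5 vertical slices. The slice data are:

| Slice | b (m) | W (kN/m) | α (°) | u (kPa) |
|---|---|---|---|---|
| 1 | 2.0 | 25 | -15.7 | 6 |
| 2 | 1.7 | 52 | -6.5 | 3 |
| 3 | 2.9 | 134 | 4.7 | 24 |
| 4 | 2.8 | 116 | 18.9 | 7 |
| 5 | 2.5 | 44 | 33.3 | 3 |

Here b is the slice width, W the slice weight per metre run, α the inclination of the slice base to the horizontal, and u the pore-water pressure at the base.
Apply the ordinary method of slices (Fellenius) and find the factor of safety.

FS = 3.33

Ordinary method of slices: FS = Σ[c'·Δl_i + (W_i cosα_i − u_i·Δl_i)·tanφ'] / Σ W_i sinα_i, with Δl_i = b_i / cosα_i.
Slice 1: Δl = 2.0/cos(-15.7°) = 2.078 m; N'_1 = 25·cos(-15.7°) − 6·2.078 = 11.6; c'Δl = 7.27; W sinα = -6.8
Slice 2: Δl = 1.7/cos(-6.5°) = 1.711 m; N'_2 = 52·cos(-6.5°) − 3·1.711 = 46.5; c'Δl = 5.99; W sinα = -5.9
Slice 3: Δl = 2.9/cos4.7° = 2.910 m; N'_3 = 134·cos4.7° − 24·2.910 = 63.7; c'Δl = 10.18; W sinα = 11.0
Slice 4: Δl = 2.8/cos18.9° = 2.960 m; N'_4 = 116·cos18.9° − 7·2.960 = 89.0; c'Δl = 10.36; W sinα = 37.6
Slice 5: Δl = 2.5/cos33.3° = 2.991 m; N'_5 = 44·cos33.3° − 3·2.991 = 27.8; c'Δl = 10.47; W sinα = 24.2
Σc'Δl = 44.3 kN/m; ΣN' = 238.7 kN/m; ΣW sinα = 60.1 kN/m
Resisting = 44.3 + 238.7·tan33.1° = 44.3 + 155.6 = 199.9 kN/m
FS = 199.9 / 60.1 = 3.328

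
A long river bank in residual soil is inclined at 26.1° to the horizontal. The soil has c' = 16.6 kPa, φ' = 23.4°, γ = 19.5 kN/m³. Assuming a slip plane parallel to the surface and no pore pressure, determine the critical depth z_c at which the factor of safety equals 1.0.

z_c = 18.47 m

Setting FS = 1.00 in FS = [c' + γz cos²β tanφ'] / [γz sinβ cosβ] and solving for z:
z = c' / [γ cosβ (FS·sinβ − cosβ·tanφ')]
  = 16.6 / [19.5·cos26.1°·(1.00·sin26.1° − cos26.1°·tan23.4°)]
  = 16.6 / [19.5·0.8980·(1.00·0.4399 − 0.8980·0.4327)]
  = 16.6 / 0.8988 = 18.468 m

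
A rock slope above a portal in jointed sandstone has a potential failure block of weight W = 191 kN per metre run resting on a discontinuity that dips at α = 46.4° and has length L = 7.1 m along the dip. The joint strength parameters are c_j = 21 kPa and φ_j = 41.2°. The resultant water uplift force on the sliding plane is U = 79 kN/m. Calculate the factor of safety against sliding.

FS = 1.41

Resolving the block weight along and normal to the plane and applying the Mohr–Coulomb strength on the joint:
N' = W cosα − U = 191·cos46.4° − 79 = 52.7 kN/m
Driving force T = W sinα = 191·sin46.4° = 138.3 kN/m
Resisting force R = c_j·L + N'·tanφ_j = 21·7.1 + 52.7·tan41.2° = 149.1 + 46.2 = 195.3 kN/m
FS = R / T = 195.3 / 138.3 = 1.412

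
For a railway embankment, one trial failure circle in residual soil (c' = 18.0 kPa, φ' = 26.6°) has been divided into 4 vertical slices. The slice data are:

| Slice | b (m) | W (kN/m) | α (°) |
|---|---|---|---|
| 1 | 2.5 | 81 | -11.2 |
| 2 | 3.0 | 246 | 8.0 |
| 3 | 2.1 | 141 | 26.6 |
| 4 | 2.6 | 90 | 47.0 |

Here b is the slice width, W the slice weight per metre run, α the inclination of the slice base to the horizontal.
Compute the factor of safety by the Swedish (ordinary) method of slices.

Ordinary method of slices: FS = Σ[c'·Δl_i + (W_i cosα_i)·tanφ'] / Σ W_i sinα_i, with Δl_i = b_i / cosα_i.
Slice 1: Δl = 2.5/cos(-11.2°) = 2.549 m; N'_1 = 81·cos(-11.2°) = 79.5; c'Δl = 45.87; W sinα = -15.7
Slice 2: Δl = 3.0/cos8.0° = 3.029 m; N'_2 = 246·cos8.0° = 243.6; c'Δl = 54.53; W sinα = 34.2
Slice 3: Δl = 2.1/cos26.6° = 2.349 m; N'_3 = 141·cos26.6° = 126.1; c'Δl = 42.27; W sinα = 63.1
Slice 4: Δl = 2.6/cos47.0° = 3.812 m; N'_4 = 90·cos47.0° = 61.4; c'Δl = 68.62; W sinα = 65.8
Σc'Δl = 211.3 kN/m; ΣN' = 510.5 kN/m; ΣW sinα = 147.5 kN/m
Resisting = 211.3 + 510.5·tan26.6° = 211.3 + 255.6 = 466.9 kN/m
FS = 466.9 / 147.5 = 3.167

FS = 3.17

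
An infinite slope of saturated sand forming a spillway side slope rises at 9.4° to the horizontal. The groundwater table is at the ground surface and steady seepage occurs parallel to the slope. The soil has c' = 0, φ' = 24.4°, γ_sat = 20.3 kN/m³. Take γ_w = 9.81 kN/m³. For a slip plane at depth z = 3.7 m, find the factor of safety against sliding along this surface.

FS = 1.42

With seepage parallel to the slope and the water table at the surface, the effective normal stress on the slip plane uses the buoyant unit weight γ' = γ_sat − γ_w while the driving shear stress uses γ_sat:
FS = [c' + γ' z cos²β tanφ'] / [γ_sat z sinβ cosβ]
(For c' = 0 this reduces to FS = (γ'/γ_sat)·tanφ'/tanβ.)
γ' = 20.3 − 9.81 = 10.49 kN/m³
Numerator = 0.0 + 10.49·3.7·cos²9.4°·tan24.4° = 0.0 + 10.49·3.7·0.9733·0.4536 = 17.137 kPa
Denominator = 20.3·3.7·sin9.4°·cos9.4° = 20.3·3.7·0.1633·0.9866 = 12.103 kPa
FS = 17.137 / 12.103 = 1.416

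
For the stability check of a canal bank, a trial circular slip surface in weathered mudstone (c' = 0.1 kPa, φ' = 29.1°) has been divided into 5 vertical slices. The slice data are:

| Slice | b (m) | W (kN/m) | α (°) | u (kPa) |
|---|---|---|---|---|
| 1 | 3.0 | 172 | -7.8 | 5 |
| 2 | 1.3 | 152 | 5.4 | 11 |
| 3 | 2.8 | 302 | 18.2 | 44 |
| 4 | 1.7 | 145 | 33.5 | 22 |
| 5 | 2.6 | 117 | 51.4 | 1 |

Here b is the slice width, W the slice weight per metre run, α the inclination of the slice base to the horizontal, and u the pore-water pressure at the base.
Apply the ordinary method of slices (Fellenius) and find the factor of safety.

FS = 1.29

Ordinary method of slices: FS = Σ[c'·Δl_i + (W_i cosα_i − u_i·Δl_i)·tanφ'] / Σ W_i sinα_i, with Δl_i = b_i / cosα_i.
Slice 1: Δl = 3.0/cos(-7.8°) = 3.028 m; N'_1 = 172·cos(-7.8°) − 5·3.028 = 155.3; c'Δl = 0.30; W sinα = -23.3
Slice 2: Δl = 1.3/cos5.4° = 1.306 m; N'_2 = 152·cos5.4° − 11·1.306 = 137.0; c'Δl = 0.13; W sinα = 14.3
Slice 3: Δl = 2.8/cos18.2° = 2.947 m; N'_3 = 302·cos18.2° − 44·2.947 = 157.2; c'Δl = 0.29; W sinα = 94.3
Slice 4: Δl = 1.7/cos33.5° = 2.039 m; N'_4 = 145·cos33.5° − 22·2.039 = 76.1; c'Δl = 0.20; W sinα = 80.0
Slice 5: Δl = 2.6/cos51.4° = 4.167 m; N'_5 = 117·cos51.4° − 1·4.167 = 68.8; c'Δl = 0.42; W sinα = 91.4
Σc'Δl = 1.3 kN/m; ΣN' = 594.3 kN/m; ΣW sinα = 256.8 kN/m
Resisting = 1.3 + 594.3·tan29.1° = 1.3 + 330.8 = 332.1 kN/m
FS = 332.1 / 256.8 = 1.294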